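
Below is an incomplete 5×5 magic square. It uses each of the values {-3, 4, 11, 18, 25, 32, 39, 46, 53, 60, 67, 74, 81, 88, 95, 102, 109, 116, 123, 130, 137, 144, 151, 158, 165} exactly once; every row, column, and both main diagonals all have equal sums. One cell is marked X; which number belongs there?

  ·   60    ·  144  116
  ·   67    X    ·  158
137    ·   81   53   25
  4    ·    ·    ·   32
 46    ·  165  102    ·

39

The 25 entries sum to 2025, so each line sums to 2025/5 = 405.
Row 3: 137 + 81 + 53 + 25 + ? = 405, so (3,2) = 109.
The remaining cell in column 5 is (5,5) = 405 − 331 = 74.
From row 5, 405 − (46 + 165 + 102 + 74) gives (5,2) = 18.
From column 2, 405 − (60 + 67 + 109 + 18) gives (4,2) = 151.
Anti-diagonal must total 405; the given cells sum to 394, so (2,4) = 11.
Column 4 needs 405; the known cells sum to 310, so (4,4) = 95.
Main diagonal must total 405; the given cells sum to 317, so (1,1) = 88.
Row 1: 88 + 60 + 144 + 116 + ? = 405, so (1,3) = -3.
Row 4 must total 405; the given cells sum to 282, so (4,3) = 123.
From column 1, 405 − (88 + 137 + 4 + 46) gives (2,1) = 130.
Column 3 must total 405; the given cells sum to 366, so (2,3) = 39.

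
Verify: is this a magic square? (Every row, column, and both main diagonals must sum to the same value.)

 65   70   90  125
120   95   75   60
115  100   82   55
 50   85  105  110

No — column 4 sums to 350 but row 3 sums to 352.

Row 1: 65 + 70 + 90 + 125 = 350.
Row 2: 120 + 95 + 75 + 60 = 350.
Row 3: 115 + 100 + 82 + 55 = 352.
Row 4: 50 + 85 + 105 + 110 = 350.
Column 1: 65 + 120 + 115 + 50 = 350.
Column 2: 70 + 95 + 100 + 85 = 350.
Column 3: 90 + 75 + 82 + 105 = 352.
Column 4: 125 + 60 + 55 + 110 = 350.
Main diagonal: 65 + 95 + 82 + 110 = 352.
Anti-diagonal: 125 + 75 + 100 + 50 = 350.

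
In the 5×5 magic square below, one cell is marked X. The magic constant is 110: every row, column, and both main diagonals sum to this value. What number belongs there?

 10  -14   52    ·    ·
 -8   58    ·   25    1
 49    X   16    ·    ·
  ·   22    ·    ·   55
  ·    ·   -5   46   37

40

Using row 2: -8 + 58 + 25 + 1 + ? → (2,3) = 110 − 76 = 34.
Using column 3: 52 + 34 + 16 + (-5) + ? → (4,3) = 110 − 97 = 13.
The remaining cell in main diagonal is (4,4) = 110 − 121 = -11.
Row 4 needs 110; the known cells sum to 79, so (4,1) = 31.
Column 1 needs 110; the known cells sum to 82, so (5,1) = 28.
Anti-diagonal must total 110; the given cells sum to 91, so (1,5) = 19.
Row 1 needs 110; the known cells sum to 67, so (1,4) = 43.
Row 5 needs 110; the known cells sum to 106, so (5,2) = 4.
Using column 2: -14 + 58 + 22 + 4 + ? → (3,2) = 110 − 70 = 40.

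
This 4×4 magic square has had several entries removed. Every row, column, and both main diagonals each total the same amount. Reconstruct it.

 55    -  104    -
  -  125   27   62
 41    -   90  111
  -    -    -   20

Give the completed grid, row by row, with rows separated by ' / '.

Main diagonal is already complete: 55 + 125 + 90 + 20 = 290, so that is the magic constant.
Row 2: 125 + 27 + 62 + ? = 290, so (2,1) = 76.
Row 3 must total 290; the given cells sum to 242, so (3,2) = 48.
The remaining cell in column 1 is (4,1) = 290 − 172 = 118.
Using column 3: 104 + 27 + 90 + ? → (4,3) = 290 − 221 = 69.
Column 4 must total 290; the given cells sum to 193, so (1,4) = 97.
From row 1, 290 − (55 + 104 + 97) gives (1,2) = 34.
The remaining cell in row 4 is (4,2) = 290 − 207 = 83.

55 34 104 97 / 76 125 27 62 / 41 48 90 111 / 118 83 69 20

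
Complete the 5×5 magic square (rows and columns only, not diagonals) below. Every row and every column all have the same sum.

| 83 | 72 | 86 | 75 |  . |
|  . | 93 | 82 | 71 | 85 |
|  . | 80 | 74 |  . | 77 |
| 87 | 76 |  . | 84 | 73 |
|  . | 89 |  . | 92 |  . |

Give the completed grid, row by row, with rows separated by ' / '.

83 72 86 75 94 / 79 93 82 71 85 / 91 80 74 88 77 / 87 76 90 84 73 / 70 89 78 92 81

Column 2 is already complete: 72 + 93 + 80 + 76 + 89 = 410, so that is the magic constant.
Row 1: 83 + 72 + 86 + 75 + ? = 410, so (1,5) = 94.
Row 2: 93 + 82 + 71 + 85 + ? = 410, so (2,1) = 79.
The remaining cell in row 4 is (4,3) = 410 − 320 = 90.
Column 3 needs 410; the known cells sum to 332, so (5,3) = 78.
Column 4: 75 + 71 + 84 + 92 + ? = 410, so (3,4) = 88.
From column 5, 410 − (94 + 85 + 77 + 73) gives (5,5) = 81.
Row 3 needs 410; the known cells sum to 319, so (3,1) = 91.
Row 5 needs 410; the known cells sum to 340, so (5,1) = 70.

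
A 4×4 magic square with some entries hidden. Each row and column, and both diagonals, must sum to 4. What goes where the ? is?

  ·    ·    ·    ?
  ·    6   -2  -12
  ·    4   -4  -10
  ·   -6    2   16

The remaining cell in row 2 is (2,1) = 4 − (-8) = 12.
Row 3 must total 4; the given cells sum to -10, so (3,1) = 14.
Row 4: -6 + 2 + 16 + ? = 4, so (4,1) = -8.
From column 1, 4 − (12 + 14 + (-8)) gives (1,1) = -14.
Using column 2: 6 + 4 + (-6) + ? → (1,2) = 4 − 4 = 0.
From column 3, 4 − (-2 + (-4) + 2) gives (1,3) = 8.
The remaining cell in column 4 is (1,4) = 4 − (-6) = 10.

10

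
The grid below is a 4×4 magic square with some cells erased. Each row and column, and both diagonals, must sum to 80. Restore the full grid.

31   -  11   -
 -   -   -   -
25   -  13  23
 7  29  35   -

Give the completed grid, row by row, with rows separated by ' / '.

Row 3 must total 80; the given cells sum to 61, so (3,2) = 19.
Row 4 needs 80; the known cells sum to 71, so (4,4) = 9.
The remaining cell in column 1 is (2,1) = 80 − 63 = 17.
Column 3: 11 + 13 + 35 + ? = 80, so (2,3) = 21.
The remaining cell in main diagonal is (2,2) = 80 − 53 = 27.
Anti-diagonal needs 80; the known cells sum to 47, so (1,4) = 33.
Using row 1: 31 + 11 + 33 + ? → (1,2) = 80 − 75 = 5.
Using row 2: 17 + 27 + 21 + ? → (2,4) = 80 − 65 = 15.

31 5 11 33 / 17 27 21 15 / 25 19 13 23 / 7 29 35 9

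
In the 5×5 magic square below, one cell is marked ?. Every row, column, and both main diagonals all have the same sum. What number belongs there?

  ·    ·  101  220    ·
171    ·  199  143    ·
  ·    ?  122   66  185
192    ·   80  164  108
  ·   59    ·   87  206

213

Column 4 is complete and sums to 680; that is the magic constant.
From row 4, 680 − (192 + 80 + 164 + 108) gives (4,2) = 136.
The remaining cell in column 3 is (5,3) = 680 − 502 = 178.
Row 5 must total 680; the given cells sum to 530, so (5,1) = 150.
The remaining cell in anti-diagonal is (1,5) = 680 − 551 = 129.
Using column 5: 129 + 185 + 108 + 206 + ? → (2,5) = 680 − 628 = 52.
The remaining cell in row 2 is (2,2) = 680 − 565 = 115.
From main diagonal, 680 − (115 + 122 + 164 + 206) gives (1,1) = 73.
The remaining cell in row 1 is (1,2) = 680 − 523 = 157.
Column 1 needs 680; the known cells sum to 586, so (3,1) = 94.
Column 2 must total 680; the given cells sum to 467, so (3,2) = 213.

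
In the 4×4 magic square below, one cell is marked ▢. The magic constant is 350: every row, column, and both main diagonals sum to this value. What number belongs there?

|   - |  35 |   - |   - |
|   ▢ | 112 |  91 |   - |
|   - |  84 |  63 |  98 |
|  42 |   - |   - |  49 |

77

Row 3 must total 350; the given cells sum to 245, so (3,1) = 105.
Column 2 needs 350; the known cells sum to 231, so (4,2) = 119.
Main diagonal: 112 + 63 + 49 + ? = 350, so (1,1) = 126.
Anti-diagonal: 91 + 84 + 42 + ? = 350, so (1,4) = 133.
Row 1: 126 + 35 + 133 + ? = 350, so (1,3) = 56.
Row 4 needs 350; the known cells sum to 210, so (4,3) = 140.
From column 1, 350 − (126 + 105 + 42) gives (2,1) = 77.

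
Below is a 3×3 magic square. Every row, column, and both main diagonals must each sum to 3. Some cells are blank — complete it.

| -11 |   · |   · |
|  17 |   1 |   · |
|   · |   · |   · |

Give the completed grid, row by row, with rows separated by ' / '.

-11 9 5 / 17 1 -15 / -3 -7 13

Row 2: 17 + 1 + ? = 3, so (2,3) = -15.
Column 1: -11 + 17 + ? = 3, so (3,1) = -3.
Using main diagonal: -11 + 1 + ? → (3,3) = 3 − (-10) = 13.
Anti-diagonal: 1 + (-3) + ? = 3, so (1,3) = 5.
Using row 1: -11 + 5 + ? → (1,2) = 3 − (-6) = 9.
Row 3 must total 3; the given cells sum to 10, so (3,2) = -7.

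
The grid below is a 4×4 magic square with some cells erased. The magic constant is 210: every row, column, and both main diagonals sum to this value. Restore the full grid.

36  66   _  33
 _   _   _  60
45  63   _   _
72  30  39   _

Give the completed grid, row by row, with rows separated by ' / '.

36 66 75 33 / 57 51 42 60 / 45 63 54 48 / 72 30 39 69

Row 1 needs 210; the known cells sum to 135, so (1,3) = 75.
Using row 4: 72 + 30 + 39 + ? → (4,4) = 210 − 141 = 69.
Using column 1: 36 + 45 + 72 + ? → (2,1) = 210 − 153 = 57.
Column 2: 66 + 63 + 30 + ? = 210, so (2,2) = 51.
From column 4, 210 − (33 + 60 + 69) gives (3,4) = 48.
The remaining cell in main diagonal is (3,3) = 210 − 156 = 54.
Anti-diagonal must total 210; the given cells sum to 168, so (2,3) = 42.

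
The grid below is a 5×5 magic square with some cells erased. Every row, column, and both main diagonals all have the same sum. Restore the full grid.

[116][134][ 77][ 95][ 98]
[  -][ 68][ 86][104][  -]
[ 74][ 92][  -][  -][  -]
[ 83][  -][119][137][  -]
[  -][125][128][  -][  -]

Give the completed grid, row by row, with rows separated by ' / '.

116 134 77 95 98 / 140 68 86 104 122 / 74 92 110 113 131 / 83 101 119 137 80 / 107 125 128 71 89

Row 1 is already complete: 116 + 134 + 77 + 95 + 98 = 520, so that is the magic constant.
Column 2 needs 520; the known cells sum to 419, so (4,2) = 101.
Using column 3: 77 + 86 + 119 + 128 + ? → (3,3) = 520 − 410 = 110.
From main diagonal, 520 − (116 + 68 + 110 + 137) gives (5,5) = 89.
From anti-diagonal, 520 − (98 + 104 + 110 + 101) gives (5,1) = 107.
Using row 4: 83 + 101 + 119 + 137 + ? → (4,5) = 520 − 440 = 80.
Row 5: 107 + 125 + 128 + 89 + ? = 520, so (5,4) = 71.
Column 1: 116 + 74 + 83 + 107 + ? = 520, so (2,1) = 140.
Column 4: 95 + 104 + 137 + 71 + ? = 520, so (3,4) = 113.
The remaining cell in row 2 is (2,5) = 520 − 398 = 122.
The remaining cell in row 3 is (3,5) = 520 − 389 = 131.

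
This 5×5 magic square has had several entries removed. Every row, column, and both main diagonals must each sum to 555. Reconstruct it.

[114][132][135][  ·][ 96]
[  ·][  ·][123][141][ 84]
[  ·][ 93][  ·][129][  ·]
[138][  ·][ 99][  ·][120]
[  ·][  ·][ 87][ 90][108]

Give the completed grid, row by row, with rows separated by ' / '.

114 132 135 78 96 / 102 105 123 141 84 / 75 93 111 129 147 / 138 81 99 117 120 / 126 144 87 90 108

From row 1, 555 − (114 + 132 + 135 + 96) gives (1,4) = 78.
Column 3 must total 555; the given cells sum to 444, so (3,3) = 111.
Column 4 must total 555; the given cells sum to 438, so (4,4) = 117.
Using column 5: 96 + 84 + 120 + 108 + ? → (3,5) = 555 − 408 = 147.
From main diagonal, 555 − (114 + 111 + 117 + 108) gives (2,2) = 105.
The remaining cell in row 2 is (2,1) = 555 − 453 = 102.
From row 3, 555 − (93 + 111 + 129 + 147) gives (3,1) = 75.
Row 4: 138 + 99 + 117 + 120 + ? = 555, so (4,2) = 81.
From column 1, 555 − (114 + 102 + 75 + 138) gives (5,1) = 126.
The remaining cell in column 2 is (5,2) = 555 − 411 = 144.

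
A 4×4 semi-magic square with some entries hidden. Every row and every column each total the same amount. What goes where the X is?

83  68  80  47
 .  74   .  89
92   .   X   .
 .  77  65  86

Row 1 is complete and sums to 278; that is the magic constant.
Using row 4: 77 + 65 + 86 + ? → (4,1) = 278 − 228 = 50.
The remaining cell in column 1 is (2,1) = 278 − 225 = 53.
Column 2 must total 278; the given cells sum to 219, so (3,2) = 59.
Column 4 needs 278; the known cells sum to 222, so (3,4) = 56.
The remaining cell in row 2 is (2,3) = 278 − 216 = 62.
Row 3: 92 + 59 + 56 + ? = 278, so (3,3) = 71.

71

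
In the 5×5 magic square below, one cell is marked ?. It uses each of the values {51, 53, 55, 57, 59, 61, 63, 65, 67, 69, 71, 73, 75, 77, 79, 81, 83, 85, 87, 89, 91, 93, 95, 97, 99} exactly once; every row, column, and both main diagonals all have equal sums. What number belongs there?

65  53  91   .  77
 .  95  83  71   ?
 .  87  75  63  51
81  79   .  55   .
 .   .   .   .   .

The 25 entries sum to 1875, so each line sums to 1875/5 = 375.
The remaining cell in row 1 is (1,4) = 375 − 286 = 89.
The remaining cell in row 3 is (3,1) = 375 − 276 = 99.
From column 2, 375 − (53 + 95 + 87 + 79) gives (5,2) = 61.
The remaining cell in column 4 is (5,4) = 375 − 278 = 97.
From main diagonal, 375 − (65 + 95 + 75 + 55) gives (5,5) = 85.
Using anti-diagonal: 77 + 71 + 75 + 79 + ? → (5,1) = 375 − 302 = 73.
From row 5, 375 − (73 + 61 + 97 + 85) gives (5,3) = 59.
Column 1 must total 375; the given cells sum to 318, so (2,1) = 57.
The remaining cell in column 3 is (4,3) = 375 − 308 = 67.
Row 2 must total 375; the given cells sum to 306, so (2,5) = 69.

69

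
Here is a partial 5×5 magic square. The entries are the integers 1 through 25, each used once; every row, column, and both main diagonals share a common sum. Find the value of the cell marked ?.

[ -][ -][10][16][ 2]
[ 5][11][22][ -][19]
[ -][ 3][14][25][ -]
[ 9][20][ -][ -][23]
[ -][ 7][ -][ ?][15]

4

The entries are 1 through 25, which sum to 325, so each line sums to 325/5 = 65.
Using row 2: 5 + 11 + 22 + 19 + ? → (2,4) = 65 − 57 = 8.
From column 2, 65 − (11 + 3 + 20 + 7) gives (1,2) = 24.
Column 5 needs 65; the known cells sum to 59, so (3,5) = 6.
Anti-diagonal needs 65; the known cells sum to 44, so (5,1) = 21.
From row 1, 65 − (24 + 10 + 16 + 2) gives (1,1) = 13.
Row 3: 3 + 14 + 25 + 6 + ? = 65, so (3,1) = 17.
Main diagonal: 13 + 11 + 14 + 15 + ? = 65, so (4,4) = 12.
Using row 4: 9 + 20 + 12 + 23 + ? → (4,3) = 65 − 64 = 1.
From column 3, 65 − (10 + 22 + 14 + 1) gives (5,3) = 18.
Column 4 must total 65; the given cells sum to 61, so (5,4) = 4.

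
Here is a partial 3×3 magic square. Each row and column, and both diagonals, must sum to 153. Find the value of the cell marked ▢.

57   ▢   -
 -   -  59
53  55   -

47

From row 3, 153 − (53 + 55) gives (3,3) = 45.
The remaining cell in column 1 is (2,1) = 153 − 110 = 43.
Column 3 needs 153; the known cells sum to 104, so (1,3) = 49.
From main diagonal, 153 − (57 + 45) gives (2,2) = 51.
Row 1: 57 + 49 + ? = 153, so (1,2) = 47.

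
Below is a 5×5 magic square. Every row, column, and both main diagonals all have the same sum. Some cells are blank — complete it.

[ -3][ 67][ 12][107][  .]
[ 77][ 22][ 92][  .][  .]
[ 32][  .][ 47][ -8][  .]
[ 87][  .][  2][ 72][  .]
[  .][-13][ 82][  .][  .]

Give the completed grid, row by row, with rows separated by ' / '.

Column 3 is already complete: 12 + 92 + 47 + 2 + 82 = 235, so that is the magic constant.
Row 1: -3 + 67 + 12 + 107 + ? = 235, so (1,5) = 52.
Column 1 needs 235; the known cells sum to 193, so (5,1) = 42.
Main diagonal must total 235; the given cells sum to 138, so (5,5) = 97.
Row 5 must total 235; the given cells sum to 208, so (5,4) = 27.
The remaining cell in column 4 is (2,4) = 235 − 198 = 37.
Anti-diagonal must total 235; the given cells sum to 178, so (4,2) = 57.
Row 2 needs 235; the known cells sum to 228, so (2,5) = 7.
Row 4 must total 235; the given cells sum to 218, so (4,5) = 17.
Using column 2: 67 + 22 + 57 + (-13) + ? → (3,2) = 235 − 133 = 102.
The remaining cell in column 5 is (3,5) = 235 − 173 = 62.

-3 67 12 107 52 / 77 22 92 37 7 / 32 102 47 -8 62 / 87 57 2 72 17 / 42 -13 82 27 97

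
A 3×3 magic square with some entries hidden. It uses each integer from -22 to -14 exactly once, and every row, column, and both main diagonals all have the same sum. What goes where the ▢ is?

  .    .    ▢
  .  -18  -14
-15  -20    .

-21

The entries are -22 through -14, which sum to -162, so each line sums to -162/3 = -54.
The remaining cell in row 2 is (2,1) = -54 − (-32) = -22.
The remaining cell in row 3 is (3,3) = -54 − (-35) = -19.
Column 1 needs -54; the known cells sum to -37, so (1,1) = -17.
Using column 2: -18 + (-20) + ? → (1,2) = -54 − (-38) = -16.
Column 3 must total -54; the given cells sum to -33, so (1,3) = -21.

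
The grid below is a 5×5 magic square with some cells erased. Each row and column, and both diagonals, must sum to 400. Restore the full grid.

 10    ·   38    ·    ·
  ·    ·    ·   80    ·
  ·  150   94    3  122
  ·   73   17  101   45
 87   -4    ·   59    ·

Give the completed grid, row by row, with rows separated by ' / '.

10 129 38 157 66 / 108 52 136 80 24 / 31 150 94 3 122 / 164 73 17 101 45 / 87 -4 115 59 143

From row 3, 400 − (150 + 94 + 3 + 122) gives (3,1) = 31.
From row 4, 400 − (73 + 17 + 101 + 45) gives (4,1) = 164.
Column 1 needs 400; the known cells sum to 292, so (2,1) = 108.
The remaining cell in column 4 is (1,4) = 400 − 243 = 157.
The remaining cell in anti-diagonal is (1,5) = 400 − 334 = 66.
Row 1: 10 + 38 + 157 + 66 + ? = 400, so (1,2) = 129.
The remaining cell in column 2 is (2,2) = 400 − 348 = 52.
Using main diagonal: 10 + 52 + 94 + 101 + ? → (5,5) = 400 − 257 = 143.
Row 5: 87 + (-4) + 59 + 143 + ? = 400, so (5,3) = 115.
Using column 3: 38 + 94 + 17 + 115 + ? → (2,3) = 400 − 264 = 136.
From column 5, 400 − (66 + 122 + 45 + 143) gives (2,5) = 24.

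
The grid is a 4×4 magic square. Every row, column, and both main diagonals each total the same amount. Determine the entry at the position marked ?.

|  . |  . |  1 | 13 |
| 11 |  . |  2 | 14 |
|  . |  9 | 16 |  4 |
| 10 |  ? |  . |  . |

Anti-diagonal is complete and sums to 34; that is the magic constant.
From row 2, 34 − (11 + 2 + 14) gives (2,2) = 7.
Using row 3: 9 + 16 + 4 + ? → (3,1) = 34 − 29 = 5.
Column 1 must total 34; the given cells sum to 26, so (1,1) = 8.
The remaining cell in column 3 is (4,3) = 34 − 19 = 15.
Column 4: 13 + 14 + 4 + ? = 34, so (4,4) = 3.
Row 1 must total 34; the given cells sum to 22, so (1,2) = 12.
Row 4 must total 34; the given cells sum to 28, so (4,2) = 6.

6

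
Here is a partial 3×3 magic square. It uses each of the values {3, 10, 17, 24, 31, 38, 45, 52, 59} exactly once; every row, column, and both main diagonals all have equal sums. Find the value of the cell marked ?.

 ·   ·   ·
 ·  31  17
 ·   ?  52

3

The 9 entries sum to 279, so each line sums to 279/3 = 93.
Using row 2: 31 + 17 + ? → (2,1) = 93 − 48 = 45.
Column 3 must total 93; the given cells sum to 69, so (1,3) = 24.
Using main diagonal: 31 + 52 + ? → (1,1) = 93 − 83 = 10.
Anti-diagonal needs 93; the known cells sum to 55, so (3,1) = 38.
Row 1: 10 + 24 + ? = 93, so (1,2) = 59.
Using row 3: 38 + 52 + ? → (3,2) = 93 − 90 = 3.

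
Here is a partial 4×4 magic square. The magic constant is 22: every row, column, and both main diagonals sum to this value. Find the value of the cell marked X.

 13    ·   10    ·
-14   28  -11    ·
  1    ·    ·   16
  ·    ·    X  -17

Row 2 must total 22; the given cells sum to 3, so (2,4) = 19.
From column 1, 22 − (13 + (-14) + 1) gives (4,1) = 22.
Column 4: 19 + 16 + (-17) + ? = 22, so (1,4) = 4.
The remaining cell in main diagonal is (3,3) = 22 − 24 = -2.
Anti-diagonal needs 22; the known cells sum to 15, so (3,2) = 7.
Row 1: 13 + 10 + 4 + ? = 22, so (1,2) = -5.
The remaining cell in column 2 is (4,2) = 22 − 30 = -8.
Column 3 must total 22; the given cells sum to -3, so (4,3) = 25.

25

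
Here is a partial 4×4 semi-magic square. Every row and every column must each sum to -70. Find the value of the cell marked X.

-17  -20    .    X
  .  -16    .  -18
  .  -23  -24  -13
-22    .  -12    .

Row 3 needs -70; the known cells sum to -60, so (3,1) = -10.
From column 1, -70 − (-17 + (-10) + (-22)) gives (2,1) = -21.
Column 2: -20 + (-16) + (-23) + ? = -70, so (4,2) = -11.
The remaining cell in row 2 is (2,3) = -70 − (-55) = -15.
Row 4 needs -70; the known cells sum to -45, so (4,4) = -25.
From column 3, -70 − (-15 + (-24) + (-12)) gives (1,3) = -19.
Column 4: -18 + (-13) + (-25) + ? = -70, so (1,4) = -14.

-14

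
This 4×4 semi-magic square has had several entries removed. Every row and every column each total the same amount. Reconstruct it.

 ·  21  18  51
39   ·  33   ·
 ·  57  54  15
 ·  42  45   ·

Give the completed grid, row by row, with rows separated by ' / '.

60 21 18 51 / 39 30 33 48 / 24 57 54 15 / 27 42 45 36

Column 3 is already complete: 18 + 33 + 54 + 45 = 150, so that is the magic constant.
Row 1: 21 + 18 + 51 + ? = 150, so (1,1) = 60.
Row 3 needs 150; the known cells sum to 126, so (3,1) = 24.
The remaining cell in column 1 is (4,1) = 150 − 123 = 27.
The remaining cell in column 2 is (2,2) = 150 − 120 = 30.
The remaining cell in row 2 is (2,4) = 150 − 102 = 48.
Row 4 must total 150; the given cells sum to 114, so (4,4) = 36.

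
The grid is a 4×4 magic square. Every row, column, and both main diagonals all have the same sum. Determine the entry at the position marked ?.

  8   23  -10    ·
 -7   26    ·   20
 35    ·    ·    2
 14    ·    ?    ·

32

Column 1 is complete and sums to 50; that is the magic constant.
Row 1: 8 + 23 + (-10) + ? = 50, so (1,4) = 29.
Row 2: -7 + 26 + 20 + ? = 50, so (2,3) = 11.
The remaining cell in column 4 is (4,4) = 50 − 51 = -1.
From main diagonal, 50 − (8 + 26 + (-1)) gives (3,3) = 17.
Anti-diagonal needs 50; the known cells sum to 54, so (3,2) = -4.
Column 2 must total 50; the given cells sum to 45, so (4,2) = 5.
From column 3, 50 − (-10 + 11 + 17) gives (4,3) = 32.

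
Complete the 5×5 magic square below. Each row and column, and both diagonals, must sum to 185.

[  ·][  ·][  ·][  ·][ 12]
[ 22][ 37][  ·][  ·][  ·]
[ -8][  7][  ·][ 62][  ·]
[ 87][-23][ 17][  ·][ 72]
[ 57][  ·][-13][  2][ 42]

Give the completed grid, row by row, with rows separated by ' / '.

27 67 82 -3 12 / 22 37 52 92 -18 / -8 7 47 62 77 / 87 -23 17 32 72 / 57 97 -13 2 42

From row 4, 185 − (87 + (-23) + 17 + 72) gives (4,4) = 32.
Row 5 must total 185; the given cells sum to 88, so (5,2) = 97.
Column 1 must total 185; the given cells sum to 158, so (1,1) = 27.
Using column 2: 37 + 7 + (-23) + 97 + ? → (1,2) = 185 − 118 = 67.
Main diagonal must total 185; the given cells sum to 138, so (3,3) = 47.
Anti-diagonal needs 185; the known cells sum to 93, so (2,4) = 92.
Using row 3: -8 + 7 + 47 + 62 + ? → (3,5) = 185 − 108 = 77.
The remaining cell in column 4 is (1,4) = 185 − 188 = -3.
From column 5, 185 − (12 + 77 + 72 + 42) gives (2,5) = -18.
Row 1: 27 + 67 + (-3) + 12 + ? = 185, so (1,3) = 82.
Row 2 needs 185; the known cells sum to 133, so (2,3) = 52.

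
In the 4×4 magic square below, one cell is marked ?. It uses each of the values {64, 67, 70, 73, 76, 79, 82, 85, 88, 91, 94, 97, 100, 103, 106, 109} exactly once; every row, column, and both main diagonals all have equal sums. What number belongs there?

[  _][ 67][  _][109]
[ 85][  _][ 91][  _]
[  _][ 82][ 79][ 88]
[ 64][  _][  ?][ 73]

The 16 entries sum to 1384, so each line sums to 1384/4 = 346.
Using row 3: 82 + 79 + 88 + ? → (3,1) = 346 − 249 = 97.
From column 1, 346 − (85 + 97 + 64) gives (1,1) = 100.
Column 4 must total 346; the given cells sum to 270, so (2,4) = 76.
Main diagonal needs 346; the known cells sum to 252, so (2,2) = 94.
Row 1 must total 346; the given cells sum to 276, so (1,3) = 70.
The remaining cell in column 2 is (4,2) = 346 − 243 = 103.
Using column 3: 70 + 91 + 79 + ? → (4,3) = 346 − 240 = 106.

106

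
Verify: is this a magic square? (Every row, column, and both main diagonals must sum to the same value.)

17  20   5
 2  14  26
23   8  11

Row 1: 17 + 20 + 5 = 42.
Row 2: 2 + 14 + 26 = 42.
Row 3: 23 + 8 + 11 = 42.
Column 1: 17 + 2 + 23 = 42.
Column 2: 20 + 14 + 8 = 42.
Column 3: 5 + 26 + 11 = 42.
Main diagonal: 17 + 14 + 11 = 42.
Anti-diagonal: 5 + 14 + 23 = 42.
All lines sum to 42.

Yes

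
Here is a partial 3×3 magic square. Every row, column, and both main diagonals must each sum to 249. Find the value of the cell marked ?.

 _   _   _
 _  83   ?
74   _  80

77

Row 3 must total 249; the given cells sum to 154, so (3,2) = 95.
The remaining cell in column 2 is (1,2) = 249 − 178 = 71.
Main diagonal must total 249; the given cells sum to 163, so (1,1) = 86.
Anti-diagonal needs 249; the known cells sum to 157, so (1,3) = 92.
The remaining cell in column 1 is (2,1) = 249 − 160 = 89.
From column 3, 249 − (92 + 80) gives (2,3) = 77.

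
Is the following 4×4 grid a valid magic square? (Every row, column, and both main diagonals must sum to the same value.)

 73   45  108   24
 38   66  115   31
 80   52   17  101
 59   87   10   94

Yes

Row 1: 73 + 45 + 108 + 24 = 250.
Row 2: 38 + 66 + 115 + 31 = 250.
Row 3: 80 + 52 + 17 + 101 = 250.
Row 4: 59 + 87 + 10 + 94 = 250.
Column 1: 73 + 38 + 80 + 59 = 250.
Column 2: 45 + 66 + 52 + 87 = 250.
Column 3: 108 + 115 + 17 + 10 = 250.
Column 4: 24 + 31 + 101 + 94 = 250.
Main diagonal: 73 + 66 + 17 + 94 = 250.
Anti-diagonal: 24 + 115 + 52 + 59 = 250.
All lines sum to 250.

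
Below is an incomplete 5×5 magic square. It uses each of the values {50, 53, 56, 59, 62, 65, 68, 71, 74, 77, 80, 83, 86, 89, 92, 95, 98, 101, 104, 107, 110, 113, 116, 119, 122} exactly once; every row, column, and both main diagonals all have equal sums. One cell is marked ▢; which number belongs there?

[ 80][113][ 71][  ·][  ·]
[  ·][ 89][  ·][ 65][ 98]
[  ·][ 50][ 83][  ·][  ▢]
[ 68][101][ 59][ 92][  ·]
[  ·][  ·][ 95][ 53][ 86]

The 25 entries sum to 2150, so each line sums to 2150/5 = 430.
Row 4 needs 430; the known cells sum to 320, so (4,5) = 110.
Column 2 needs 430; the known cells sum to 353, so (5,2) = 77.
Column 3 must total 430; the given cells sum to 308, so (2,3) = 122.
Row 2 must total 430; the given cells sum to 374, so (2,1) = 56.
Using row 5: 77 + 95 + 53 + 86 + ? → (5,1) = 430 − 311 = 119.
Column 1: 80 + 56 + 68 + 119 + ? = 430, so (3,1) = 107.
Anti-diagonal must total 430; the given cells sum to 368, so (1,5) = 62.
The remaining cell in row 1 is (1,4) = 430 − 326 = 104.
The remaining cell in column 4 is (3,4) = 430 − 314 = 116.
Column 5: 62 + 98 + 110 + 86 + ? = 430, so (3,5) = 74.

74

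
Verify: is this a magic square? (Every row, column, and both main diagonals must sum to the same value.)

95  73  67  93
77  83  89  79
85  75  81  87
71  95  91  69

Row 1: 95 + 73 + 67 + 93 = 328.
Row 2: 77 + 83 + 89 + 79 = 328.
Row 3: 85 + 75 + 81 + 87 = 328.
Row 4: 71 + 95 + 91 + 69 = 326.
Column 1: 95 + 77 + 85 + 71 = 328.
Column 2: 73 + 83 + 75 + 95 = 326.
Column 3: 67 + 89 + 81 + 91 = 328.
Column 4: 93 + 79 + 87 + 69 = 328.
Main diagonal: 95 + 83 + 81 + 69 = 328.
Anti-diagonal: 93 + 89 + 75 + 71 = 328.

No — row 4 sums to 326 but row 1 sums to 328.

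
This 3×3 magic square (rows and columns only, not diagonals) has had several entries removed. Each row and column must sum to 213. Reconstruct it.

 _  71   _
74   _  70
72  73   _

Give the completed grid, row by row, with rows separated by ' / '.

Row 2 needs 213; the known cells sum to 144, so (2,2) = 69.
Row 3 must total 213; the given cells sum to 145, so (3,3) = 68.
Column 1: 74 + 72 + ? = 213, so (1,1) = 67.
Using column 3: 70 + 68 + ? → (1,3) = 213 − 138 = 75.

67 71 75 / 74 69 70 / 72 73 68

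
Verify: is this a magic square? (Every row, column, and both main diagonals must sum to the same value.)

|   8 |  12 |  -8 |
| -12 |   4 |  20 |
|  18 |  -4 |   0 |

Row 1: 8 + 12 + (-8) = 12.
Row 2: -12 + 4 + 20 = 12.
Row 3: 18 + (-4) + 0 = 14.
Column 1: 8 + (-12) + 18 = 14.
Column 2: 12 + 4 + (-4) = 12.
Column 3: -8 + 20 + 0 = 12.
Main diagonal: 8 + 4 + 0 = 12.
Anti-diagonal: -8 + 4 + 18 = 14.

No — row 1 sums to 12 but anti-diagonal sums to 14.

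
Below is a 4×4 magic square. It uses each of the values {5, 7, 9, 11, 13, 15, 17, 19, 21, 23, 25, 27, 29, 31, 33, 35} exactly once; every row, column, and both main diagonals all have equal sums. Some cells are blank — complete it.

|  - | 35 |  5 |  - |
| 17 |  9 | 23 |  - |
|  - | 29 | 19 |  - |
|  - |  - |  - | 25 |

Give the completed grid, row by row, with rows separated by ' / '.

27 35 5 13 / 17 9 23 31 / 21 29 19 11 / 15 7 33 25

The 16 entries sum to 320, so each line sums to 320/4 = 80.
The remaining cell in row 2 is (2,4) = 80 − 49 = 31.
The remaining cell in column 2 is (4,2) = 80 − 73 = 7.
The remaining cell in column 3 is (4,3) = 80 − 47 = 33.
Main diagonal needs 80; the known cells sum to 53, so (1,1) = 27.
Row 1 must total 80; the given cells sum to 67, so (1,4) = 13.
The remaining cell in row 4 is (4,1) = 80 − 65 = 15.
From column 1, 80 − (27 + 17 + 15) gives (3,1) = 21.
Column 4 must total 80; the given cells sum to 69, so (3,4) = 11.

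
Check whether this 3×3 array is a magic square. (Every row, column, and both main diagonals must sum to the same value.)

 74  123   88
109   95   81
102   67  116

Row 1: 74 + 123 + 88 = 285.
Row 2: 109 + 95 + 81 = 285.
Row 3: 102 + 67 + 116 = 285.
Column 1: 74 + 109 + 102 = 285.
Column 2: 123 + 95 + 67 = 285.
Column 3: 88 + 81 + 116 = 285.
Main diagonal: 74 + 95 + 116 = 285.
Anti-diagonal: 88 + 95 + 102 = 285.
All lines sum to 285.

Yes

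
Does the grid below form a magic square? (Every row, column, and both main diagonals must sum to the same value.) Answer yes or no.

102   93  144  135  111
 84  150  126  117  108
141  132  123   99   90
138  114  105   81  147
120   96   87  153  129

Row 1: 102 + 93 + 144 + 135 + 111 = 585.
Row 2: 84 + 150 + 126 + 117 + 108 = 585.
Row 3: 141 + 132 + 123 + 99 + 90 = 585.
Row 4: 138 + 114 + 105 + 81 + 147 = 585.
Row 5: 120 + 96 + 87 + 153 + 129 = 585.
Column 1: 102 + 84 + 141 + 138 + 120 = 585.
Column 2: 93 + 150 + 132 + 114 + 96 = 585.
Column 3: 144 + 126 + 123 + 105 + 87 = 585.
Column 4: 135 + 117 + 99 + 81 + 153 = 585.
Column 5: 111 + 108 + 90 + 147 + 129 = 585.
Main diagonal: 102 + 150 + 123 + 81 + 129 = 585.
Anti-diagonal: 111 + 117 + 123 + 114 + 120 = 585.
All lines sum to 585.

Yes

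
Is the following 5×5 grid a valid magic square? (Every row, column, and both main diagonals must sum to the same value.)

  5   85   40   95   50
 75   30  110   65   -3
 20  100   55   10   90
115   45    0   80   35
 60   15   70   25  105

Row 1: 5 + 85 + 40 + 95 + 50 = 275.
Row 2: 75 + 30 + 110 + 65 + (-3) = 277.
Row 3: 20 + 100 + 55 + 10 + 90 = 275.
Row 4: 115 + 45 + 0 + 80 + 35 = 275.
Row 5: 60 + 15 + 70 + 25 + 105 = 275.
Column 1: 5 + 75 + 20 + 115 + 60 = 275.
Column 2: 85 + 30 + 100 + 45 + 15 = 275.
Column 3: 40 + 110 + 55 + 0 + 70 = 275.
Column 4: 95 + 65 + 10 + 80 + 25 = 275.
Column 5: 50 + (-3) + 90 + 35 + 105 = 277.
Main diagonal: 5 + 30 + 55 + 80 + 105 = 275.
Anti-diagonal: 50 + 65 + 55 + 45 + 60 = 275.

No — column 5 sums to 277 but column 2 sums to 275.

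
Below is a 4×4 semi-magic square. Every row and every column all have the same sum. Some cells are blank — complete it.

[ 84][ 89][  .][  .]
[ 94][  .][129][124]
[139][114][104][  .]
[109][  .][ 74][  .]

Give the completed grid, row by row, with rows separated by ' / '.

Column 1 is already complete: 84 + 94 + 139 + 109 = 426, so that is the magic constant.
Row 2 needs 426; the known cells sum to 347, so (2,2) = 79.
The remaining cell in row 3 is (3,4) = 426 − 357 = 69.
Column 2 must total 426; the given cells sum to 282, so (4,2) = 144.
Column 3: 129 + 104 + 74 + ? = 426, so (1,3) = 119.
Using row 1: 84 + 89 + 119 + ? → (1,4) = 426 − 292 = 134.
From row 4, 426 − (109 + 144 + 74) gives (4,4) = 99.

84 89 119 134 / 94 79 129 124 / 139 114 104 69 / 109 144 74 99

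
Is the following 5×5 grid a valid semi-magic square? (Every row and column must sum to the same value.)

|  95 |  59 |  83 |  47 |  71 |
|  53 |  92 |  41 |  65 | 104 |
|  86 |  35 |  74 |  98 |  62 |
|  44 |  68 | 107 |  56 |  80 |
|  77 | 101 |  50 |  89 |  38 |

Row 1: 95 + 59 + 83 + 47 + 71 = 355.
Row 2: 53 + 92 + 41 + 65 + 104 = 355.
Row 3: 86 + 35 + 74 + 98 + 62 = 355.
Row 4: 44 + 68 + 107 + 56 + 80 = 355.
Row 5: 77 + 101 + 50 + 89 + 38 = 355.
Column 1: 95 + 53 + 86 + 44 + 77 = 355.
Column 2: 59 + 92 + 35 + 68 + 101 = 355.
Column 3: 83 + 41 + 74 + 107 + 50 = 355.
Column 4: 47 + 65 + 98 + 56 + 89 = 355.
Column 5: 71 + 104 + 62 + 80 + 38 = 355.
All lines sum to 355.

Yes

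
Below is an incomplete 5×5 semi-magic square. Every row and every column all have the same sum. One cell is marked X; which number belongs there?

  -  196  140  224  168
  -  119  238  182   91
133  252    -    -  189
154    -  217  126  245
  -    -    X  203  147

Column 5 is complete and sums to 840; that is the magic constant.
From row 1, 840 − (196 + 140 + 224 + 168) gives (1,1) = 112.
Row 2: 119 + 238 + 182 + 91 + ? = 840, so (2,1) = 210.
Row 4 needs 840; the known cells sum to 742, so (4,2) = 98.
Using column 1: 112 + 210 + 133 + 154 + ? → (5,1) = 840 − 609 = 231.
Column 2 must total 840; the given cells sum to 665, so (5,2) = 175.
Using column 4: 224 + 182 + 126 + 203 + ? → (3,4) = 840 − 735 = 105.
Row 3 needs 840; the known cells sum to 679, so (3,3) = 161.
Row 5 needs 840; the known cells sum to 756, so (5,3) = 84.

84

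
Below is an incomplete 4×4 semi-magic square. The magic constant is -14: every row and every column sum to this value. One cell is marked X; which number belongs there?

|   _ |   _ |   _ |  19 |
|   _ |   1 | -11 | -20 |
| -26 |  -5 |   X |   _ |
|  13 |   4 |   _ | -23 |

7

Row 2 needs -14; the known cells sum to -30, so (2,1) = 16.
Row 4 needs -14; the known cells sum to -6, so (4,3) = -8.
Column 1 must total -14; the given cells sum to 3, so (1,1) = -17.
From column 2, -14 − (1 + (-5) + 4) gives (1,2) = -14.
Column 4: 19 + (-20) + (-23) + ? = -14, so (3,4) = 10.
Row 1 needs -14; the known cells sum to -12, so (1,3) = -2.
The remaining cell in row 3 is (3,3) = -14 − (-21) = 7.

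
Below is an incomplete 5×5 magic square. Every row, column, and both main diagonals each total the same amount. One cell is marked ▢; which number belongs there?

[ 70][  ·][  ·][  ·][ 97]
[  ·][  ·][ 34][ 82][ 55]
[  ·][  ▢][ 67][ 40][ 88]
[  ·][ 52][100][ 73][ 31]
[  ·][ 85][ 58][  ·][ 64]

Column 5 is complete and sums to 335; that is the magic constant.
Row 4 needs 335; the known cells sum to 256, so (4,1) = 79.
The remaining cell in column 3 is (1,3) = 335 − 259 = 76.
Main diagonal needs 335; the known cells sum to 274, so (2,2) = 61.
The remaining cell in anti-diagonal is (5,1) = 335 − 298 = 37.
Using row 2: 61 + 34 + 82 + 55 + ? → (2,1) = 335 − 232 = 103.
Row 5 needs 335; the known cells sum to 244, so (5,4) = 91.
Using column 1: 70 + 103 + 79 + 37 + ? → (3,1) = 335 − 289 = 46.
The remaining cell in column 4 is (1,4) = 335 − 286 = 49.
Row 1 needs 335; the known cells sum to 292, so (1,2) = 43.
The remaining cell in row 3 is (3,2) = 335 − 241 = 94.

94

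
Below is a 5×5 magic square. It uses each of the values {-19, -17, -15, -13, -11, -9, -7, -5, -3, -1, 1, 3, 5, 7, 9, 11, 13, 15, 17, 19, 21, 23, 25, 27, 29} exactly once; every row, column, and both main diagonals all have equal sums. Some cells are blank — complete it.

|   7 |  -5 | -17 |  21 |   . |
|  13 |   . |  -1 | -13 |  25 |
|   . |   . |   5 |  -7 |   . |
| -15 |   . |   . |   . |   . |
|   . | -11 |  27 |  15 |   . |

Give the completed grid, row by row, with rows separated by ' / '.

The 25 entries sum to 125, so each line sums to 125/5 = 25.
Row 1: 7 + (-5) + (-17) + 21 + ? = 25, so (1,5) = 19.
Row 2: 13 + (-1) + (-13) + 25 + ? = 25, so (2,2) = 1.
Column 3 must total 25; the given cells sum to 14, so (4,3) = 11.
Column 4 must total 25; the given cells sum to 16, so (4,4) = 9.
The remaining cell in main diagonal is (5,5) = 25 − 22 = 3.
The remaining cell in row 5 is (5,1) = 25 − 34 = -9.
Column 1 needs 25; the known cells sum to -4, so (3,1) = 29.
Using anti-diagonal: 19 + (-13) + 5 + (-9) + ? → (4,2) = 25 − 2 = 23.
Row 4 must total 25; the given cells sum to 28, so (4,5) = -3.
From column 2, 25 − (-5 + 1 + 23 + (-11)) gives (3,2) = 17.
Column 5: 19 + 25 + (-3) + 3 + ? = 25, so (3,5) = -19.

7 -5 -17 21 19 / 13 1 -1 -13 25 / 29 17 5 -7 -19 / -15 23 11 9 -3 / -9 -11 27 15 3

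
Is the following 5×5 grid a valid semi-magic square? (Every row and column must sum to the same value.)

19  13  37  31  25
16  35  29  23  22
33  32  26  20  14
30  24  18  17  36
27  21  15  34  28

Row 1: 19 + 13 + 37 + 31 + 25 = 125.
Row 2: 16 + 35 + 29 + 23 + 22 = 125.
Row 3: 33 + 32 + 26 + 20 + 14 = 125.
Row 4: 30 + 24 + 18 + 17 + 36 = 125.
Row 5: 27 + 21 + 15 + 34 + 28 = 125.
Column 1: 19 + 16 + 33 + 30 + 27 = 125.
Column 2: 13 + 35 + 32 + 24 + 21 = 125.
Column 3: 37 + 29 + 26 + 18 + 15 = 125.
Column 4: 31 + 23 + 20 + 17 + 34 = 125.
Column 5: 25 + 22 + 14 + 36 + 28 = 125.
All lines sum to 125.

Yes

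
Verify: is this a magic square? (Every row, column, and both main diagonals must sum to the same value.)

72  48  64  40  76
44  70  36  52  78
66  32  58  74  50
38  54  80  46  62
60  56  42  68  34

No — anti-diagonal sums to 300 but column 4 sums to 280.

Row 1: 72 + 48 + 64 + 40 + 76 = 300.
Row 2: 44 + 70 + 36 + 52 + 78 = 280.
Row 3: 66 + 32 + 58 + 74 + 50 = 280.
Row 4: 38 + 54 + 80 + 46 + 62 = 280.
Row 5: 60 + 56 + 42 + 68 + 34 = 260.
Column 1: 72 + 44 + 66 + 38 + 60 = 280.
Column 2: 48 + 70 + 32 + 54 + 56 = 260.
Column 3: 64 + 36 + 58 + 80 + 42 = 280.
Column 4: 40 + 52 + 74 + 46 + 68 = 280.
Column 5: 76 + 78 + 50 + 62 + 34 = 300.
Main diagonal: 72 + 70 + 58 + 46 + 34 = 280.
Anti-diagonal: 76 + 52 + 58 + 54 + 60 = 300.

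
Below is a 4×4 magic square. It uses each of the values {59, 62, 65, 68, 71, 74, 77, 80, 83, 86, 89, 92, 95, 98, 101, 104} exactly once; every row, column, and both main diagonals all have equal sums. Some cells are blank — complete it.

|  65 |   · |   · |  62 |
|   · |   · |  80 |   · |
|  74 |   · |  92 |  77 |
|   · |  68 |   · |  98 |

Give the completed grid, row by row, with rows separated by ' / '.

The 16 entries sum to 1304, so each line sums to 1304/4 = 326.
The remaining cell in row 3 is (3,2) = 326 − 243 = 83.
Column 4: 62 + 77 + 98 + ? = 326, so (2,4) = 89.
Main diagonal must total 326; the given cells sum to 255, so (2,2) = 71.
The remaining cell in anti-diagonal is (4,1) = 326 − 225 = 101.
The remaining cell in row 2 is (2,1) = 326 − 240 = 86.
Row 4 needs 326; the known cells sum to 267, so (4,3) = 59.
Column 2 must total 326; the given cells sum to 222, so (1,2) = 104.
Using column 3: 80 + 92 + 59 + ? → (1,3) = 326 − 231 = 95.

65 104 95 62 / 86 71 80 89 / 74 83 92 77 / 101 68 59 98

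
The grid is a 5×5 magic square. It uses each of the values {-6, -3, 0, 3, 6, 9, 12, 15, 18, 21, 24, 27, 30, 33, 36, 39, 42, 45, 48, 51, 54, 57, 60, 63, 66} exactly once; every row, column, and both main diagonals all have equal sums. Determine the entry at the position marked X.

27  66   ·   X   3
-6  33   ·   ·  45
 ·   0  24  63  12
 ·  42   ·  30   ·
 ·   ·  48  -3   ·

39

The 25 entries sum to 750, so each line sums to 750/5 = 150.
Row 3: 0 + 24 + 63 + 12 + ? = 150, so (3,1) = 51.
From column 2, 150 − (66 + 33 + 0 + 42) gives (5,2) = 9.
Main diagonal needs 150; the known cells sum to 114, so (5,5) = 36.
Row 5 needs 150; the known cells sum to 90, so (5,1) = 60.
The remaining cell in column 1 is (4,1) = 150 − 132 = 18.
From column 5, 150 − (3 + 45 + 12 + 36) gives (4,5) = 54.
From anti-diagonal, 150 − (3 + 24 + 42 + 60) gives (2,4) = 21.
Row 2 must total 150; the given cells sum to 93, so (2,3) = 57.
Row 4 must total 150; the given cells sum to 144, so (4,3) = 6.
Column 3: 57 + 24 + 6 + 48 + ? = 150, so (1,3) = 15.
Column 4: 21 + 63 + 30 + (-3) + ? = 150, so (1,4) = 39.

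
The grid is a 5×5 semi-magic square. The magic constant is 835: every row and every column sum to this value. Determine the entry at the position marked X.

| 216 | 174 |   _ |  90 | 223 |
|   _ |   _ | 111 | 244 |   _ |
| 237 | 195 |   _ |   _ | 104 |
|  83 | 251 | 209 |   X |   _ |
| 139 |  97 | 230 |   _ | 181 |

167

Row 1 needs 835; the known cells sum to 703, so (1,3) = 132.
From row 5, 835 − (139 + 97 + 230 + 181) gives (5,4) = 188.
The remaining cell in column 1 is (2,1) = 835 − 675 = 160.
Column 2 needs 835; the known cells sum to 717, so (2,2) = 118.
Using column 3: 132 + 111 + 209 + 230 + ? → (3,3) = 835 − 682 = 153.
Row 2: 160 + 118 + 111 + 244 + ? = 835, so (2,5) = 202.
Row 3: 237 + 195 + 153 + 104 + ? = 835, so (3,4) = 146.
From column 4, 835 − (90 + 244 + 146 + 188) gives (4,4) = 167.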